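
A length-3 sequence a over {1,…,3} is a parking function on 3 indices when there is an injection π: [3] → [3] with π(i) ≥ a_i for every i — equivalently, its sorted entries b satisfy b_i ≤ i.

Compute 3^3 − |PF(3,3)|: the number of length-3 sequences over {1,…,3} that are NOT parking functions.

11

|PF(3,3)| = (4−3)·4^(3−1) = 1 · 16 = 16
E.g. (2,3,3) → sorted (2,3,3): b_1=2>1, not a PF.
3^3 − 16 = 27 − 16 = 11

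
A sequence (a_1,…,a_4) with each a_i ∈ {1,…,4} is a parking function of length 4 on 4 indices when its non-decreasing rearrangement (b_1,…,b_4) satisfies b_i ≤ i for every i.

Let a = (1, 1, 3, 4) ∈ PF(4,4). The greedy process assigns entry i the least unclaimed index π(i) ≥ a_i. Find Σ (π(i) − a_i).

1

Σπ(i) = 1+…+4 = 10; Σa = 1+1+3+4 = 9; disp = 10−9 = 1.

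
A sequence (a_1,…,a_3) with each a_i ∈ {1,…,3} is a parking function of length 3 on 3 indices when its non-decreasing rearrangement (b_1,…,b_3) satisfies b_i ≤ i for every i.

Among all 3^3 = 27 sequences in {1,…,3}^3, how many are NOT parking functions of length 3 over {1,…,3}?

|PF| = (3+1−3)·(3+1)^{3−1} = 1·16 = 16 (Konheim–Weiss)
Check (3,3,3) → sorted (3,3,3): b_1=3>1, not a PF.
So 27 − 16 = 11 fail.

11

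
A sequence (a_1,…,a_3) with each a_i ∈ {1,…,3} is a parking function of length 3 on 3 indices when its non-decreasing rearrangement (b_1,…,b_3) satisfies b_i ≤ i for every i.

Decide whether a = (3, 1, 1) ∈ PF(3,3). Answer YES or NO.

YES

Sorted: b = (1, 1, 3).
  b_1=1 ≤ 1
  b_2=1 ≤ 2
  b_3=3 ≤ 3
All bounds hold ⇒ YES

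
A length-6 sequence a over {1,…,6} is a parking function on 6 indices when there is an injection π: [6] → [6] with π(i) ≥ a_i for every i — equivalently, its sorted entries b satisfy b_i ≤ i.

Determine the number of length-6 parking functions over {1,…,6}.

16807

Count = 1·7^5 = 1·16807 = 16807 [KW]
Check (2,4,5,3,2,1) → sorted (1,2,2,3,4,5): b_i ≤ i ∀i, a PF.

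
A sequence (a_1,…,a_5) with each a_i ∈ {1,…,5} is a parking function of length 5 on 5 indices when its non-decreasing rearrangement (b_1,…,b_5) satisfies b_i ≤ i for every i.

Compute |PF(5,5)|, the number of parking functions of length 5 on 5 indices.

1296

|PF| = (5+1−5)·(5+1)^{5−1} = 1 · 1296 = 1296 (Konheim–Weiss)
Example (2,5,4,1,2) → sorted (1,2,2,4,5): b_i ≤ i ∀i, a PF.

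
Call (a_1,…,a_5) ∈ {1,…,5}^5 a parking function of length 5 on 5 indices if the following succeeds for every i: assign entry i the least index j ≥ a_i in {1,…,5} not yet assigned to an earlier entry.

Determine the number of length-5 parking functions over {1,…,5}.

1296

|PF| = (6−5)·6^(5−1) = 1 · 1296 = 1296 (Pollak)
Check (2,2,5,1,2) → sorted (1,2,2,2,5): b_i ≤ i ∀i, a PF.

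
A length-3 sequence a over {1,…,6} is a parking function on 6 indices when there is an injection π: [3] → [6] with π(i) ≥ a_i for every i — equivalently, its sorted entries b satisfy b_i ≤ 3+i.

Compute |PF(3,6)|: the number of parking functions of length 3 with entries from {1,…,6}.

196

#PF = (6+1−3)·(6+1)^{3−1} = 4 · 49 = 196
Example (3,4,1) → sorted (1,3,4): b_i ≤ 3+i ∀i, a PF.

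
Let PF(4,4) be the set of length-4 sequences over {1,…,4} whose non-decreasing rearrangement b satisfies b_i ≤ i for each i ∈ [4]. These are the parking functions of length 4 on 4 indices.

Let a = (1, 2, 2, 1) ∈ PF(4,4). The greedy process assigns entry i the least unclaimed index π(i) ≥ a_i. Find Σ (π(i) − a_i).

4

Σπ = 10 ({1..4} each once); Σa = 1+2+2+1 = 6; disp = 10−6 = 4.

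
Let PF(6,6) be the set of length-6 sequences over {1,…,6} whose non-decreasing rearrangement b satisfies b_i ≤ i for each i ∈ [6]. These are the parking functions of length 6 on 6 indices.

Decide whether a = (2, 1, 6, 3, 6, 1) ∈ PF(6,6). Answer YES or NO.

NO

Sorted: b = (1, 1, 2, 3, 6, 6).
  b_1=1 ≤ 1
  b_2=1 ≤ 2
  b_3=2 ≤ 3
  b_4=3 ≤ 4
  b_5=6 > 5
  fails at i=5 ⇒ NO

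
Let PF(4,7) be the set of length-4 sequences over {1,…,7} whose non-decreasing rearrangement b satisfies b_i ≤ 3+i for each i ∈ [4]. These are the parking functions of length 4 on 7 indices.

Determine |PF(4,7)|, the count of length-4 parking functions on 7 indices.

2048

|PF| = (7−4+1)·(7+1)^(4−1) = 4 · 512 = 2048 (Pollak)
One tuple (5,6,7,1) → sorted (1,5,6,7): b_i ≤ 3+i ∀i, a PF.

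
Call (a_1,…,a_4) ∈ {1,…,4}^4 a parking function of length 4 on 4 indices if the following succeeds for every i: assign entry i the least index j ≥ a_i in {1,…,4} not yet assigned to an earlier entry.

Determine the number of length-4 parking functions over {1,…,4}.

125

#PF = (5−4)·5^(4−1) = 1 · 125 = 125 (Konheim–Weiss)
E.g. (1,1,1,4) → sorted (1,1,1,4): b_i ≤ i ∀i, a PF.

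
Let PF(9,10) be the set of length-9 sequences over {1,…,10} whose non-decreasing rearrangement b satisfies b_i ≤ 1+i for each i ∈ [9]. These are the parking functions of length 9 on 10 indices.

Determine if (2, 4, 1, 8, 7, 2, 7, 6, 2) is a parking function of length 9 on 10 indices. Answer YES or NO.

Order a: b = (1, 2, 2, 2, 4, 6, 7, 7, 8).
  b_1=1 ≤ 2
  b_2=2 ≤ 3
  b_3=2 ≤ 4
  b_4=2 ≤ 5
  b_5=4 ≤ 6
  b_6=6 ≤ 7
  b_7=7 ≤ 8
  b_8=7 ≤ 9
  b_9=8 ≤ 10
All bounds hold ⇒ YES

YES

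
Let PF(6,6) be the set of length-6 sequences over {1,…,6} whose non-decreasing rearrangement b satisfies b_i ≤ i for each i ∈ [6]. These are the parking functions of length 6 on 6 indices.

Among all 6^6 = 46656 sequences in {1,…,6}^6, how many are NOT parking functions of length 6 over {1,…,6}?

|PF| = (6−6+1)·(6+1)^(6−1) = 1 · 16807 = 16807 (Pollak)
E.g. (3,3,6,5,4,5) → sorted (3,3,4,5,5,6): b_1=3>1, not a PF.
So 46656 − 16807 = 29849 fail.

29849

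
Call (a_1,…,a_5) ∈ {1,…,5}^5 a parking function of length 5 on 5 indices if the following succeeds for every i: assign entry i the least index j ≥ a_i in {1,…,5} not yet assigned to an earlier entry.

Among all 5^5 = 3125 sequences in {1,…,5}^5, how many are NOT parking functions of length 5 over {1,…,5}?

1829

|PF| = (5−5+1)·(5+1)^(5−1) = 1×1296 = 1296 [KW]
Example (4,5,5,1,3) → sorted (1,3,4,5,5): b_2=3>2, not a PF.
Total 3125; non-PF = 3125−1296 = 1829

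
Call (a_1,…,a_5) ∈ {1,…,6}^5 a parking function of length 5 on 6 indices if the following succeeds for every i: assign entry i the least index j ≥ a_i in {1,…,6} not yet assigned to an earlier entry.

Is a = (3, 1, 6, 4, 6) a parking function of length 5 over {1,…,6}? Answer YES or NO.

Order a: b = (1, 3, 4, 6, 6).
  b_1=1 ≤ 2
  b_2=3 ≤ 3
  b_3=4 ≤ 4
  b_4=6 > 5
  fails at i=4 ⇒ NO

NO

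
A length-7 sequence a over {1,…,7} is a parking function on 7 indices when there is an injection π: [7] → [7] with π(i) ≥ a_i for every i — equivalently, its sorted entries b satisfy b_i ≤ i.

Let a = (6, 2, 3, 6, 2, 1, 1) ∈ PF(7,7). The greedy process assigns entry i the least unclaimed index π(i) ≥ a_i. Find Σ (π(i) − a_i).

Σπ = 7·8/2 = 28 (π permutes [7]); Σa = 6+2+3+6+2+1+1 = 21; disp = 28−21 = 7.

7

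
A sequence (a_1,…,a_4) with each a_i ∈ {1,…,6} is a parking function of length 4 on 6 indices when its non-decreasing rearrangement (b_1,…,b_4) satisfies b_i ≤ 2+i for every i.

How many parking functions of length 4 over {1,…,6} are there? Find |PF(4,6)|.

|PF(4,6)| = 3·7^3 = 3×343 = 1029
One tuple (5,2,3,6) → sorted (2,3,5,6): b_i ≤ 2+i ∀i, a PF.

1029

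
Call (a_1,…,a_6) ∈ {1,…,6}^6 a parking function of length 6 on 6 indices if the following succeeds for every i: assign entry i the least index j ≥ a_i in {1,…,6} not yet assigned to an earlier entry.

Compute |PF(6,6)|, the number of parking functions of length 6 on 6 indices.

16807

|PF| = (6+1−6)·(6+1)^{6−1} = 1×16807 = 16807 (Konheim–Weiss)
E.g. (1,6,4,1,2,2) → sorted (1,1,2,2,4,6): b_i ≤ i ∀i, a PF.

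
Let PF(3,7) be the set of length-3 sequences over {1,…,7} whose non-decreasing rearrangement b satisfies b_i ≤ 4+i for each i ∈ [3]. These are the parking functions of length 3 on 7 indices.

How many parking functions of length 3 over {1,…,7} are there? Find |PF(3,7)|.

320

|PF| = (7+1−3)·(7+1)^{3−1} = 5 · 64 = 320
One tuple (2,6,7) → sorted (2,6,7): b_i ≤ 4+i ∀i, a PF.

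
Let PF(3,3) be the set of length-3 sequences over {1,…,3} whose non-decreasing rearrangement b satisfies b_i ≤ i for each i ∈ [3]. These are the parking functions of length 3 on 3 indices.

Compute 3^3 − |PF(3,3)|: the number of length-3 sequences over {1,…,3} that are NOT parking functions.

11

|PF| = (4−3)·4^(3−1) = 1×16 = 16 [KW]
Check (3,2,2) → sorted (2,2,3): b_1=2>1, not a PF.
3^3 − 16 = 27 − 16 = 11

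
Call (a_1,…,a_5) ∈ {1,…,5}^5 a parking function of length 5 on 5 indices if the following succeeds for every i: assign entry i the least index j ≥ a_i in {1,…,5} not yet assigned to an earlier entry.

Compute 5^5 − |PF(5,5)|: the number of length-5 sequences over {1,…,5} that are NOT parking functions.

|PF| = (5−5+1)·(5+1)^(5−1) = 1·1296 = 1296 (Pollak)
One tuple (4,2,5,4,5) → sorted (2,4,4,5,5): b_1=2>1, not a PF.
5^5 − 1296 = 3125 − 1296 = 1829

1829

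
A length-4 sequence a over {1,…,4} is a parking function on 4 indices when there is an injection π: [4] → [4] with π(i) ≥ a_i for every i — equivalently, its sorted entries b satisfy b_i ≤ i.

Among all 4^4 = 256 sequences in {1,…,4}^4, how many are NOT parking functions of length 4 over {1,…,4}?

131

#PF = (5−4)·5^(4−1) = 1 · 125 = 125 [KW]
Example (3,4,4,2) → sorted (2,3,4,4): b_1=2>1, not a PF.
4^4 − 125 = 256 − 125 = 131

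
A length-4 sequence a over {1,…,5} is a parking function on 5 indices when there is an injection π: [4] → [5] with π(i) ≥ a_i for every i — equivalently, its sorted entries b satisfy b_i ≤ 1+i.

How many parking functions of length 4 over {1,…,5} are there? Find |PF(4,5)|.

432

#PF = 2·6^3 = 2 · 216 = 432 (Pollak)
Example (4,1,1,4) → sorted (1,1,4,4): b_i ≤ 1+i ∀i, a PF.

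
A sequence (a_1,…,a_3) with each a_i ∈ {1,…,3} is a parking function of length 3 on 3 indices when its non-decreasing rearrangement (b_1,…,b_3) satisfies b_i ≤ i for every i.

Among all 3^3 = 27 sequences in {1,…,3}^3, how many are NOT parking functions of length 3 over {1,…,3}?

Count = (4−3)·4^(3−1) = 1×16 = 16 (Konheim–Weiss)
One tuple (3,3,3) → sorted (3,3,3): b_1=3>1, not a PF.
3^3 − 16 = 27 − 16 = 11

11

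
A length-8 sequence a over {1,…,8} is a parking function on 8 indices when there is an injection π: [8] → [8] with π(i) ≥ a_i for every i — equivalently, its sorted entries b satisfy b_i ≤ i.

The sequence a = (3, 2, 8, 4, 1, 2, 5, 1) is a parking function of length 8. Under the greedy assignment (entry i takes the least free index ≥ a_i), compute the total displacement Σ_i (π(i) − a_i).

10

Σπ = 36 ({1..8} each once); Σa = 3+2+8+4+1+2+5+1 = 26; disp = 36−26 = 10.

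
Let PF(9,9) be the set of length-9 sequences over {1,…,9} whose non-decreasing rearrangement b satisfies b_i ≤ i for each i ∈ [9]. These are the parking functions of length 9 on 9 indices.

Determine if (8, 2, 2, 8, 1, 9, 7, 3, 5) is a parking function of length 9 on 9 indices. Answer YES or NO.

NO

Sorted: b = (1, 2, 2, 3, 5, 7, 8, 8, 9).
  b_1=1 ≤ 1
  b_2=2 ≤ 2
  b_3=2 ≤ 3
  b_4=3 ≤ 4
  b_5=5 ≤ 5
  b_6=7 > 6
  fails at i=6 ⇒ NO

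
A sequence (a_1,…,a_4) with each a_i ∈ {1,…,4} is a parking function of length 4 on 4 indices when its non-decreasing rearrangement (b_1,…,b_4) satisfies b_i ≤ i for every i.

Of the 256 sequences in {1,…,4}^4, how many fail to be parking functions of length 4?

#PF = (5−4)·5^(4−1) = 1·125 = 125 (Pollak)
Check (4,2,3,4) → sorted (2,3,4,4): b_1=2>1, not a PF.
So 256 − 125 = 131 fail.

131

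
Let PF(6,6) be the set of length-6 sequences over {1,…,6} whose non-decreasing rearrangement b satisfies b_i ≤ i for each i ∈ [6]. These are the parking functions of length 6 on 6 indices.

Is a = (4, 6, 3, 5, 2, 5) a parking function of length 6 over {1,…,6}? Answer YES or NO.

Order a: b = (2, 3, 4, 5, 5, 6).
  b_1=2 > 1
  fails at i=1 ⇒ NO

NO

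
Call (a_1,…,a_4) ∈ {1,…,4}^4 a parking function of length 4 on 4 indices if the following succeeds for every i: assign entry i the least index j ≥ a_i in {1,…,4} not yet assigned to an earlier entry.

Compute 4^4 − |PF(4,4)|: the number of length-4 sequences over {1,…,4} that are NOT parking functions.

|PF(4,4)| = (5−4)·5^(4−1) = 1×125 = 125
Check (4,2,4,2) → sorted (2,2,4,4): b_1=2>1, not a PF.
4^4 − 125 = 256 − 125 = 131

131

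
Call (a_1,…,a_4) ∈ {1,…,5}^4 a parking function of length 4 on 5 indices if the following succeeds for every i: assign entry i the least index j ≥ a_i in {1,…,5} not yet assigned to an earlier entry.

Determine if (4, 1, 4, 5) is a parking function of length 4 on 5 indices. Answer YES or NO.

Order a: b = (1, 4, 4, 5).
  b_1=1 ≤ 2
  b_2=4 > 3
  fails at i=2 ⇒ NO

NO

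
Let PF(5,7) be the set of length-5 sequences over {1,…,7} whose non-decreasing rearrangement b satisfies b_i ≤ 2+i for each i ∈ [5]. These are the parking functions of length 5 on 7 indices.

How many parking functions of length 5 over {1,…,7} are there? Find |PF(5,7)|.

12288

|PF(5,7)| = 3·8^4 = 3×4096 = 12288
One tuple (4,6,3,5,4) → sorted (3,4,4,5,6): b_i ≤ 2+i ∀i, a PF.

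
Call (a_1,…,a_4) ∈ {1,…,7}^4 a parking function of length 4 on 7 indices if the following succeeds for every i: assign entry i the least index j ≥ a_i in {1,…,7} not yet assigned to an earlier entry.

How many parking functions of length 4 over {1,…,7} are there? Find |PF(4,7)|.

|PF| = (7−4+1)·(7+1)^(4−1) = 4×512 = 2048 [KW]
One tuple (4,1,5,7) → sorted (1,4,5,7): b_i ≤ 3+i ∀i, a PF.

2048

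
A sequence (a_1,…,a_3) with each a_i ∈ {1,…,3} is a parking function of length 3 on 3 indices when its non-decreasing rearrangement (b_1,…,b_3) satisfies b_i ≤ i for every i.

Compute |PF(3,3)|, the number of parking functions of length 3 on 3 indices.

#PF = (4−3)·4^(3−1) = 1 · 16 = 16 [KW]
Check (1,2,1) → sorted (1,1,2): b_i ≤ i ∀i, a PF.

16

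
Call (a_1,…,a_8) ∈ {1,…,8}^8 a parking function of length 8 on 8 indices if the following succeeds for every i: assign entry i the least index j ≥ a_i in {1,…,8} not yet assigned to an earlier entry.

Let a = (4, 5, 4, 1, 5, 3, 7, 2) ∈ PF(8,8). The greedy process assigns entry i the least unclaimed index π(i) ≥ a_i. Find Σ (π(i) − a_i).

Σπ = 8·9/2 = 36 (π permutes [8]); Σa = 4+5+4+1+5+3+7+2 = 31; disp = 36−31 = 5.

5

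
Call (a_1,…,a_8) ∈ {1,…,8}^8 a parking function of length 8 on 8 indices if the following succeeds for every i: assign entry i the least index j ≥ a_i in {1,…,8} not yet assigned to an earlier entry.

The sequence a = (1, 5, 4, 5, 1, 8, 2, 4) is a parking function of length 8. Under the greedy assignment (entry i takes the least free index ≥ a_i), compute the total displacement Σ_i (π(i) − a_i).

Σπ(i) = 1+…+8 = 36; Σa = 1+5+4+5+1+8+2+4 = 30; disp = 36−30 = 6.

6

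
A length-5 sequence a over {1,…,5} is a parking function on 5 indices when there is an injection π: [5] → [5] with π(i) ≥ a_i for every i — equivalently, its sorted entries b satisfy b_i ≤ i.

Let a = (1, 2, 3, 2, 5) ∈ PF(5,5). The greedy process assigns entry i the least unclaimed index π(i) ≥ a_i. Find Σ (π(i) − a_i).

Σπ = 15 ({1..5} each once); Σa = 1+2+3+2+5 = 13; disp = 15−13 = 2.

2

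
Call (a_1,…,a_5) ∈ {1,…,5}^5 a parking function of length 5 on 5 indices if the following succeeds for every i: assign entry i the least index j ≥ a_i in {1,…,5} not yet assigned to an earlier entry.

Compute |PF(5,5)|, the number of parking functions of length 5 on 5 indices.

1296

|PF| = 1·6^4 = 1·1296 = 1296 (Konheim–Weiss)
E.g. (1,5,3,1,3) → sorted (1,1,3,3,5): b_i ≤ i ∀i, a PF.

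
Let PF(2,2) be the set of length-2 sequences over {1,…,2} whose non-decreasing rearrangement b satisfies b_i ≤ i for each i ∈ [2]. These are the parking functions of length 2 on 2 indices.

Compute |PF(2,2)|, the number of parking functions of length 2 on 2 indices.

3

|PF| = (2−2+1)·(2+1)^(2−1) = 1×3 = 3 (Konheim–Weiss)
One tuple (1,1) → sorted (1,1): b_i ≤ i ∀i, a PF.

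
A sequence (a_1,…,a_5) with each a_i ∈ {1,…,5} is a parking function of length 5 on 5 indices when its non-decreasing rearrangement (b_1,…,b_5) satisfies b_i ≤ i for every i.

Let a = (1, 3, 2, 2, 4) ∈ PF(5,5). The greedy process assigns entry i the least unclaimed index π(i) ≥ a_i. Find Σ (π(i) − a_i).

3

Σπ(i) = 1+…+5 = 15; Σa = 1+3+2+2+4 = 12; disp = 15−12 = 3.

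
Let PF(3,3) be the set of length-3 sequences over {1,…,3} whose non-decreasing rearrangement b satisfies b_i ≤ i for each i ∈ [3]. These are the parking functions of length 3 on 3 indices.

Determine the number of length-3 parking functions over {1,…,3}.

16

Count = (3+1−3)·(3+1)^{3−1} = 1·16 = 16 (Pollak)
One tuple (1,2,2) → sorted (1,2,2): b_i ≤ i ∀i, a PF.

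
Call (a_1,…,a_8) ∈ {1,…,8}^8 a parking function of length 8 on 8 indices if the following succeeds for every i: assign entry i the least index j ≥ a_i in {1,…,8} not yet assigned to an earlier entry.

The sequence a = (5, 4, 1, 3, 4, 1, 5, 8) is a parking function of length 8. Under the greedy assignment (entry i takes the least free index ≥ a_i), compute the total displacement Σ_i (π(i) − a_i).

5

Σπ = 8·9/2 = 36 (π permutes [8]); Σa = 5+4+1+3+4+1+5+8 = 31; disp = 36−31 = 5.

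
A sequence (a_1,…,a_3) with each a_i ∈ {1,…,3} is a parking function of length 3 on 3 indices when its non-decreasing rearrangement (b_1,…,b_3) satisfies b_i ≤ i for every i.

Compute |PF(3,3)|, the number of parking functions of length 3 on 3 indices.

16

|PF| = 1·4^2 = 1 · 16 = 16
E.g. (2,3,1) → sorted (1,2,3): b_i ≤ i ∀i, a PF.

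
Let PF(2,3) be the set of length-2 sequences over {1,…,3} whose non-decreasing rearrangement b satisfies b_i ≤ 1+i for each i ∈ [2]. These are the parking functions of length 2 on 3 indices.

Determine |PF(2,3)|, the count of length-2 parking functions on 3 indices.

8

|PF(2,3)| = 2·4^1 = 2·4 = 8 (Konheim–Weiss)
E.g. (3,2) → sorted (2,3): b_i ≤ 1+i ∀i, a PF.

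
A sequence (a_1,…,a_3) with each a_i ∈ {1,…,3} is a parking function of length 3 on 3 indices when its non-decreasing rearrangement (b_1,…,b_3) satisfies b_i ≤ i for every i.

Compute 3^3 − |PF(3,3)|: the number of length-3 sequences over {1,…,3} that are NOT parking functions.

11

Count = (3+1−3)·(3+1)^{3−1} = 1×16 = 16 (Pollak)
E.g. (3,3,2) → sorted (2,3,3): b_1=2>1, not a PF.
Total 27; non-PF = 27−16 = 11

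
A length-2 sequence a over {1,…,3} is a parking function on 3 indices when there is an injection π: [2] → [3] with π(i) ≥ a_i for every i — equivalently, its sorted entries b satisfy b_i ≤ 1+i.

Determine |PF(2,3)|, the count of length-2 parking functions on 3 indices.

|PF| = (3+1−2)·(3+1)^{2−1} = 2×4 = 8
One tuple (3,2) → sorted (2,3): b_i ≤ 1+i ∀i, a PF.

8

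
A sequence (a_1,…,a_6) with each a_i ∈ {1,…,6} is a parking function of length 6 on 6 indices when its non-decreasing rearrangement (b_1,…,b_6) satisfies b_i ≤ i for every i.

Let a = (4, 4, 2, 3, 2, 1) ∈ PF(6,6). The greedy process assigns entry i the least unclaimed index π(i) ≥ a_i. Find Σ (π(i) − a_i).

Σπ = 21 ({1..6} each once); Σa = 4+4+2+3+2+1 = 16; disp = 21−16 = 5.

5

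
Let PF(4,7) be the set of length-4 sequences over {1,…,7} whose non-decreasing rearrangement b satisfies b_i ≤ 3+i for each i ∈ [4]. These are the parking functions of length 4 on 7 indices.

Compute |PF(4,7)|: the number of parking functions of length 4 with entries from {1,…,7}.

2048

|PF| = 4·8^3 = 4·512 = 2048 (Konheim–Weiss)
E.g. (2,3,2,3) → sorted (2,2,3,3): b_i ≤ 3+i ∀i, a PF.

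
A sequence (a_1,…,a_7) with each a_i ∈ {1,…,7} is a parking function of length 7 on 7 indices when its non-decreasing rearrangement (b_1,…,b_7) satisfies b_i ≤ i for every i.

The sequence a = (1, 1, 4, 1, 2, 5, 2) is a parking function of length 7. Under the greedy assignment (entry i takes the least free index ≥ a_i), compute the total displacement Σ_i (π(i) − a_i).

12

Σπ = 28 ({1..7} each once); Σa = 1+1+4+1+2+5+2 = 16; disp = 28−16 = 12.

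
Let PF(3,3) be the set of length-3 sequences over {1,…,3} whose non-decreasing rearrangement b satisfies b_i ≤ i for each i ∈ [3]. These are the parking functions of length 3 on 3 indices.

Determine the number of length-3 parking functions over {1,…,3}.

Count = (3+1−3)·(3+1)^{3−1} = 1×16 = 16
One tuple (2,3,1) → sorted (1,2,3): b_i ≤ i ∀i, a PF.

16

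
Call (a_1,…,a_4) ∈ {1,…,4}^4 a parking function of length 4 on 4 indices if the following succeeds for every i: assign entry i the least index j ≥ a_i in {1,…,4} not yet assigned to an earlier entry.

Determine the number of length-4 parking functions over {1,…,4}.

|PF| = (4+1−4)·(4+1)^{4−1} = 1×125 = 125 (Konheim–Weiss)
E.g. (3,2,1,4) → sorted (1,2,3,4): b_i ≤ i ∀i, a PF.

125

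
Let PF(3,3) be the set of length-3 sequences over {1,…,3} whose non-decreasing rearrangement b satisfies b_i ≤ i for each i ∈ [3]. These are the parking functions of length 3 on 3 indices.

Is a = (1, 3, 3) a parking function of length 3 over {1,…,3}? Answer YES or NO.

Rearranged: b = (1, 3, 3).
  b_1=1 ≤ 1
  b_2=3 > 2
  fails at i=2 ⇒ NO

NO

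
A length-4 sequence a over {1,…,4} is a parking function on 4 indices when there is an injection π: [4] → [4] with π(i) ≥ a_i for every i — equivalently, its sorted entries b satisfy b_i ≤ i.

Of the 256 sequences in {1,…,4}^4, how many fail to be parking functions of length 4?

#PF = (4−4+1)·(4+1)^(4−1) = 1×125 = 125 (Pollak)
E.g. (4,3,4,3) → sorted (3,3,4,4): b_1=3>1, not a PF.
Total 256; non-PF = 256−125 = 131

131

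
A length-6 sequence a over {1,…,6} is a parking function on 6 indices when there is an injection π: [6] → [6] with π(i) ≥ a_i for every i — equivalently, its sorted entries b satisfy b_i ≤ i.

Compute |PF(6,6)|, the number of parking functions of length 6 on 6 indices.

16807

|PF| = 1·7^5 = 1×16807 = 16807
E.g. (3,2,2,2,1,6) → sorted (1,2,2,2,3,6): b_i ≤ i ∀i, a PF.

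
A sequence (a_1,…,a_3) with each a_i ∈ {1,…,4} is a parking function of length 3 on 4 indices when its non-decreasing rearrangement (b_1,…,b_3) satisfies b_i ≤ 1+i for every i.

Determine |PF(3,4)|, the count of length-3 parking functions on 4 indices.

#PF = (4+1−3)·(4+1)^{3−1} = 2×25 = 50 (Konheim–Weiss)
Check (2,1,3) → sorted (1,2,3): b_i ≤ 1+i ∀i, a PF.

50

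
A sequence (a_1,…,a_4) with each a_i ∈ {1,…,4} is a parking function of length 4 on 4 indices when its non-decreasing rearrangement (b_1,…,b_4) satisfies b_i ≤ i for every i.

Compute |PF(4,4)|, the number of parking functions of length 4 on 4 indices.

125

|PF(4,4)| = 1·5^3 = 1×125 = 125
Example (2,1,3,4) → sorted (1,2,3,4): b_i ≤ i ∀i, a PF.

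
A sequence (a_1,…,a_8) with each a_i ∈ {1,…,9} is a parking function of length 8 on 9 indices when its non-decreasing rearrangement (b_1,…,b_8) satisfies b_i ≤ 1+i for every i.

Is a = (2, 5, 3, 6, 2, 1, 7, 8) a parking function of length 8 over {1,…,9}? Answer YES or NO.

YES

Sorted: b = (1, 2, 2, 3, 5, 6, 7, 8).
  b_1=1 ≤ 2
  b_2=2 ≤ 3
  b_3=2 ≤ 4
  b_4=3 ≤ 5
  b_5=5 ≤ 6
  b_6=6 ≤ 7
  b_7=7 ≤ 8
  b_8=8 ≤ 9
All bounds hold ⇒ YES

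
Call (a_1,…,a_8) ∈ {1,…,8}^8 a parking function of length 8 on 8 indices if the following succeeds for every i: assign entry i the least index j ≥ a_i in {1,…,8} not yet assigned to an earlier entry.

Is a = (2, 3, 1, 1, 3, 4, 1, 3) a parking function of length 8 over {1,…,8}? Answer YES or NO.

YES

Order a: b = (1, 1, 1, 2, 3, 3, 3, 4).
  b_1=1 ≤ 1
  b_2=1 ≤ 2
  b_3=1 ≤ 3
  b_4=2 ≤ 4
  b_5=3 ≤ 5
  b_6=3 ≤ 6
  b_7=3 ≤ 7
  b_8=4 ≤ 8
All bounds hold ⇒ YES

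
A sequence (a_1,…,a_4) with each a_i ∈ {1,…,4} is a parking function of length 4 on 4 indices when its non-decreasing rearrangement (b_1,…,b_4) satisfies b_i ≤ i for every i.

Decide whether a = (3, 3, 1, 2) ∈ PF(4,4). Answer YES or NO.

YES

Sorted: b = (1, 2, 3, 3).
  b_1=1 ≤ 1
  b_2=2 ≤ 2
  b_3=3 ≤ 3
  b_4=3 ≤ 4
All bounds hold ⇒ YES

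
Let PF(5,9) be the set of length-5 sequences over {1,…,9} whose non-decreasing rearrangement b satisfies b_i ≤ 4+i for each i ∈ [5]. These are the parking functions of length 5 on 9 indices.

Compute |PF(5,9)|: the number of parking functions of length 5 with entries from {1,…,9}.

|PF| = (10−5)·10^(5−1) = 5×10000 = 50000 (Konheim–Weiss)
Check (3,3,5,1,2) → sorted (1,2,3,3,5): b_i ≤ 4+i ∀i, a PF.

50000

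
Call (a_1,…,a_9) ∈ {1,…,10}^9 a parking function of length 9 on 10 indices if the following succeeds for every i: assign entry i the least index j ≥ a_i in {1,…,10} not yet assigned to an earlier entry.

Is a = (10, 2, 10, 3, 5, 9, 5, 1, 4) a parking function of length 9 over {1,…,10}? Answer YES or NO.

NO

Sorted: b = (1, 2, 3, 4, 5, 5, 9, 10, 10).
  b_1=1 ≤ 2
  b_2=2 ≤ 3
  b_3=3 ≤ 4
  b_4=4 ≤ 5
  b_5=5 ≤ 6
  b_6=5 ≤ 7
  b_7=9 > 8
  fails at i=7 ⇒ NO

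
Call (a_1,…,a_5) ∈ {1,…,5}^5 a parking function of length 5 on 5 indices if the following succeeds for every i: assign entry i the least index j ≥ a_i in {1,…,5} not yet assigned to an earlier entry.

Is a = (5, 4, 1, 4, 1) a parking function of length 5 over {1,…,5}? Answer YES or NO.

NO

Sorted: b = (1, 1, 4, 4, 5).
  b_1=1 ≤ 1
  b_2=1 ≤ 2
  b_3=4 > 3
  fails at i=3 ⇒ NO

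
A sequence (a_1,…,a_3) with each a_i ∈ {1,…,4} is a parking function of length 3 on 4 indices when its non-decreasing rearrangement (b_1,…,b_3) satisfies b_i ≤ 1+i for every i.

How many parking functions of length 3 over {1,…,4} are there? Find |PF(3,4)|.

|PF| = (4−3+1)·(4+1)^(3−1) = 2 · 25 = 50 [KW]
Example (4,1,3) → sorted (1,3,4): b_i ≤ 1+i ∀i, a PF.

50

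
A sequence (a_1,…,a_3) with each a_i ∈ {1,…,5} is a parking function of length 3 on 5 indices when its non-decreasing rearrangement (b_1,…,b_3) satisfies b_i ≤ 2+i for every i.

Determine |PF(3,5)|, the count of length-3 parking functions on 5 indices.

108

|PF(3,5)| = (6−3)·6^(3−1) = 3 · 36 = 108 (Pollak)
Example (1,5,1) → sorted (1,1,5): b_i ≤ 2+i ∀i, a PF.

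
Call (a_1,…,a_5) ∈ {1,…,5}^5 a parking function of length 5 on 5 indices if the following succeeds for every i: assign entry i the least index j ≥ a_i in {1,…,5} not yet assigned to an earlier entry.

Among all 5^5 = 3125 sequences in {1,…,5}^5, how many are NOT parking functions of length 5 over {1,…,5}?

1829

Count = (5−5+1)·(5+1)^(5−1) = 1 · 1296 = 1296 (Konheim–Weiss)
One tuple (4,4,4,2,4) → sorted (2,4,4,4,4): b_1=2>1, not a PF.
5^5 − 1296 = 3125 − 1296 = 1829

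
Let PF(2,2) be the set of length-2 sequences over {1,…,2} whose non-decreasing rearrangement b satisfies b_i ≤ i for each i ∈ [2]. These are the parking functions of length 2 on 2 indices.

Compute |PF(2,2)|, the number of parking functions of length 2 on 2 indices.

#PF = 1·3^1 = 1·3 = 3 (Konheim–Weiss)
E.g. (1,2) → sorted (1,2): b_i ≤ i ∀i, a PF.

3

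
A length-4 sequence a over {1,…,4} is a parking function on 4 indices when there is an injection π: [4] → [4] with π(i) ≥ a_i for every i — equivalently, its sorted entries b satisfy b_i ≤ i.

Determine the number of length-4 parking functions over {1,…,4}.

#PF = (5−4)·5^(4−1) = 1×125 = 125 [KW]
Example (3,1,4,1) → sorted (1,1,3,4): b_i ≤ i ∀i, a PF.

125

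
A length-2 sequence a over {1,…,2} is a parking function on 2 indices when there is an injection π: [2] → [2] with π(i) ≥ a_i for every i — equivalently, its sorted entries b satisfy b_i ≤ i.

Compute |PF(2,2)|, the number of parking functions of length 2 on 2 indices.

#PF = (2+1−2)·(2+1)^{2−1} = 1·3 = 3 [KW]
One tuple (2,1) → sorted (1,2): b_i ≤ i ∀i, a PF.

3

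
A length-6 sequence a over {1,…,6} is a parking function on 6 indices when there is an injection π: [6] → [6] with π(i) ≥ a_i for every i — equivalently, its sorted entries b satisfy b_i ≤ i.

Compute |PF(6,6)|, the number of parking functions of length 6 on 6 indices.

16807

Count = (6−6+1)·(6+1)^(6−1) = 1 · 16807 = 16807 (Pollak)
Example (3,2,2,4,1,4) → sorted (1,2,2,3,4,4): b_i ≤ i ∀i, a PF.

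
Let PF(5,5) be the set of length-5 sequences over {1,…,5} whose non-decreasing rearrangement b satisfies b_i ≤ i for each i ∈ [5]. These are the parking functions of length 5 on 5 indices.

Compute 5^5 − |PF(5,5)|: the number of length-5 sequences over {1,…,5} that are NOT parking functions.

1829

#PF = (6−5)·6^(5−1) = 1×1296 = 1296
Example (3,5,5,5,4) → sorted (3,4,5,5,5): b_1=3>1, not a PF.
5^5 − 1296 = 3125 − 1296 = 1829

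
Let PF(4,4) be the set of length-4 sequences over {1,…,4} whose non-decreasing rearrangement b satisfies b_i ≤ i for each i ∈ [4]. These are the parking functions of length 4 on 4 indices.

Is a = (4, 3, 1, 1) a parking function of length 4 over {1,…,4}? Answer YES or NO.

YES

Rearranged: b = (1, 1, 3, 4).
  b_1=1 ≤ 1
  b_2=1 ≤ 2
  b_3=3 ≤ 3
  b_4=4 ≤ 4
All bounds hold ⇒ YES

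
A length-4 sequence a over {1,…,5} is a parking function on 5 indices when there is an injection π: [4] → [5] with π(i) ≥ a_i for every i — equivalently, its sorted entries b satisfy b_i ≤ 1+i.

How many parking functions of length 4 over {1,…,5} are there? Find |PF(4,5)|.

Count = (6−4)·6^(4−1) = 2×216 = 432 (Konheim–Weiss)
Example (4,1,3,3) → sorted (1,3,3,4): b_i ≤ 1+i ∀i, a PF.

432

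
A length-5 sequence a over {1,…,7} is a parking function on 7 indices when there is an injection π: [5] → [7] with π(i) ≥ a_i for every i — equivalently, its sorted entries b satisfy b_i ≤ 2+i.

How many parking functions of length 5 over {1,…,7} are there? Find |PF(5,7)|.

#PF = (7−5+1)·(7+1)^(5−1) = 3×4096 = 12288 (Konheim–Weiss)
One tuple (3,5,5,2,3) → sorted (2,3,3,5,5): b_i ≤ 2+i ∀i, a PF.

12288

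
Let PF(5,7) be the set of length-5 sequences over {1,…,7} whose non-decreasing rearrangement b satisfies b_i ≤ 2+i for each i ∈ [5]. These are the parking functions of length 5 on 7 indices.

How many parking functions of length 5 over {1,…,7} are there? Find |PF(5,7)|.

12288

#PF = (8−5)·8^(5−1) = 3 · 4096 = 12288 [KW]
Example (6,1,2,7,1) → sorted (1,1,2,6,7): b_i ≤ 2+i ∀i, a PF.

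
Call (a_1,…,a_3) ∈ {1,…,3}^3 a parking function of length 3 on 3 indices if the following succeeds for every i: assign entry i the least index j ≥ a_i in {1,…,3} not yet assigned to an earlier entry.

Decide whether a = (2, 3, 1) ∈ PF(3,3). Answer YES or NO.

Rearranged: b = (1, 2, 3).
  b_1=1 ≤ 1
  b_2=2 ≤ 2
  b_3=3 ≤ 3
All bounds hold ⇒ YES

YES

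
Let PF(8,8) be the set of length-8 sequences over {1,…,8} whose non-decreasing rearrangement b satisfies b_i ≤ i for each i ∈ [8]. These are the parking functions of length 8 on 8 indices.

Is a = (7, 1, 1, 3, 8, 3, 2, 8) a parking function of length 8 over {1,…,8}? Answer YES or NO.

Rearranged: b = (1, 1, 2, 3, 3, 7, 8, 8).
  b_1=1 ≤ 1
  b_2=1 ≤ 2
  b_3=2 ≤ 3
  b_4=3 ≤ 4
  b_5=3 ≤ 5
  b_6=7 > 6
  fails at i=6 ⇒ NO

NO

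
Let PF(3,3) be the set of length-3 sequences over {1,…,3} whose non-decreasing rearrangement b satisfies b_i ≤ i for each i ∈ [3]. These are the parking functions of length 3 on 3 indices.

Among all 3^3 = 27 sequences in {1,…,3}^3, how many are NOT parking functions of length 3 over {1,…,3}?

#PF = 1·4^2 = 1 · 16 = 16
One tuple (2,3,3) → sorted (2,3,3): b_1=2>1, not a PF.
3^3 − 16 = 27 − 16 = 11

11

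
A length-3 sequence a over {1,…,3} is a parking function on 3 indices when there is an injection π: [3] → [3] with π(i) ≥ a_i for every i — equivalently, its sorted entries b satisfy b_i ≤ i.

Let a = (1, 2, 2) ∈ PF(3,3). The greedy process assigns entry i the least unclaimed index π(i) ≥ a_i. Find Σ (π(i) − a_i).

Σπ = 3·4/2 = 6 (π permutes [3]); Σa = 1+2+2 = 5; disp = 6−5 = 1.

1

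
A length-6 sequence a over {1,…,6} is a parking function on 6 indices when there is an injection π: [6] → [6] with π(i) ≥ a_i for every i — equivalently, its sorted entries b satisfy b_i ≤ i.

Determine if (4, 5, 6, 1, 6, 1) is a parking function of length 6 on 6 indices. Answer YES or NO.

Order a: b = (1, 1, 4, 5, 6, 6).
  b_1=1 ≤ 1
  b_2=1 ≤ 2
  b_3=4 > 3
  fails at i=3 ⇒ NO

NO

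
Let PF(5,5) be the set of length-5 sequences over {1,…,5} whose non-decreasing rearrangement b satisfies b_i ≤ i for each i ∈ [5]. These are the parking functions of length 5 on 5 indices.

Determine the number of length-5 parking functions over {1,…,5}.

1296

|PF| = 1·6^4 = 1·1296 = 1296 (Konheim–Weiss)
E.g. (4,2,3,1,3) → sorted (1,2,3,3,4): b_i ≤ i ∀i, a PF.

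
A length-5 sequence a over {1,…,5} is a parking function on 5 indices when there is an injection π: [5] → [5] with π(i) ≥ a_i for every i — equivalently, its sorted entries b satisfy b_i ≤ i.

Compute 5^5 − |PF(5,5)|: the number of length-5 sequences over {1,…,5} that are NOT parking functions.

#PF = (5+1−5)·(5+1)^{5−1} = 1×1296 = 1296 (Pollak)
E.g. (5,5,2,5,4) → sorted (2,4,5,5,5): b_1=2>1, not a PF.
5^5 − 1296 = 3125 − 1296 = 1829

1829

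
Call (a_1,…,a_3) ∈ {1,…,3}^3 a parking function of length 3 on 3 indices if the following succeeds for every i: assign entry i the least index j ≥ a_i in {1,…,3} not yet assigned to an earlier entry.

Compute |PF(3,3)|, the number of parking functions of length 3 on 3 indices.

#PF = (4−3)·4^(3−1) = 1×16 = 16 (Pollak)
E.g. (1,2,1) → sorted (1,1,2): b_i ≤ i ∀i, a PF.

16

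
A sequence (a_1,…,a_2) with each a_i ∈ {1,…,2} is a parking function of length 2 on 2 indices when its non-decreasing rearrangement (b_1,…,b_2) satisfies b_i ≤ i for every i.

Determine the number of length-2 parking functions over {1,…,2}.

3

|PF| = (2−2+1)·(2+1)^(2−1) = 1×3 = 3 (Konheim–Weiss)
Example (2,1) → sorted (1,2): b_i ≤ i ∀i, a PF.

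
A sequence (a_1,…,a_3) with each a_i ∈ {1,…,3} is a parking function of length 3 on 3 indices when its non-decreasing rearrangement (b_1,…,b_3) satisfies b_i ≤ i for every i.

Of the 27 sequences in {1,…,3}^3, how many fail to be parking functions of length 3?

11

#PF = (4−3)·4^(3−1) = 1·16 = 16
One tuple (2,2,3) → sorted (2,2,3): b_1=2>1, not a PF.
So 27 − 16 = 11 fail.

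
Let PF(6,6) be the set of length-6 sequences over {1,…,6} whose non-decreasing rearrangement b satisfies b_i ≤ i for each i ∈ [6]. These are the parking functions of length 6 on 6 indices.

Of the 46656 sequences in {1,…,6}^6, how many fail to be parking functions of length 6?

29849

|PF(6,6)| = 1·7^5 = 1·16807 = 16807
E.g. (2,5,5,4,2,4) → sorted (2,2,4,4,5,5): b_1=2>1, not a PF.
Total 46656; non-PF = 46656−16807 = 29849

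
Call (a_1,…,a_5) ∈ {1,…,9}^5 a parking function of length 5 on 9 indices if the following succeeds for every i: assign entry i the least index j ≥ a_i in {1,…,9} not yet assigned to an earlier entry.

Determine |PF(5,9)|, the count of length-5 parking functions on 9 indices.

50000

|PF(5,9)| = (10−5)·10^(5−1) = 5×10000 = 50000 (Pollak)
One tuple (7,9,4,5,2) → sorted (2,4,5,7,9): b_i ≤ 4+i ∀i, a PF.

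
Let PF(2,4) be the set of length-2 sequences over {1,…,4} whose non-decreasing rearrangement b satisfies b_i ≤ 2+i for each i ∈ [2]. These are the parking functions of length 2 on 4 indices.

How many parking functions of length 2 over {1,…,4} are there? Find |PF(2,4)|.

#PF = (4+1−2)·(4+1)^{2−1} = 3 · 5 = 15 [KW]
One tuple (1,3) → sorted (1,3): b_i ≤ 2+i ∀i, a PF.

15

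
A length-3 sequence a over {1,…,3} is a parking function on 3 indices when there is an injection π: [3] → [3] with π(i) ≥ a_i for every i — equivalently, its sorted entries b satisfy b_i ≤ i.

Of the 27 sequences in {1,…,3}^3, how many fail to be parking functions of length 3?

|PF| = (3+1−3)·(3+1)^{3−1} = 1 · 16 = 16 (Pollak)
Example (2,3,3) → sorted (2,3,3): b_1=2>1, not a PF.
Total 27; non-PF = 27−16 = 11

11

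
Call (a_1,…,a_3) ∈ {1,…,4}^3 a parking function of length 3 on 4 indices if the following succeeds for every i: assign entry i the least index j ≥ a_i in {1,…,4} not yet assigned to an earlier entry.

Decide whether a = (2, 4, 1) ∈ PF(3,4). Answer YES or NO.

YES

Sorted: b = (1, 2, 4).
  b_1=1 ≤ 2
  b_2=2 ≤ 3
  b_3=4 ≤ 4
All bounds hold ⇒ YES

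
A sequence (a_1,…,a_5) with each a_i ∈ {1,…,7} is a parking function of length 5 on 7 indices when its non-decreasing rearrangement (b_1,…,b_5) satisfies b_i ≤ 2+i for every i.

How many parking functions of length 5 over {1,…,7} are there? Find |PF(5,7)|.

12288

|PF| = 3·8^4 = 3 · 4096 = 12288 [KW]
Check (4,4,3,1,5) → sorted (1,3,4,4,5): b_i ≤ 2+i ∀i, a PF.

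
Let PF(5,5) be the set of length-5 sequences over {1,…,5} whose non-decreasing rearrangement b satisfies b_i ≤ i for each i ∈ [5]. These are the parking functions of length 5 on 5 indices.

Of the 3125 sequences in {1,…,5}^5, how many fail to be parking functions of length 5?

1829

|PF(5,5)| = 1·6^4 = 1 · 1296 = 1296
Check (5,2,3,3,3) → sorted (2,3,3,3,5): b_1=2>1, not a PF.
Total 3125; non-PF = 3125−1296 = 1829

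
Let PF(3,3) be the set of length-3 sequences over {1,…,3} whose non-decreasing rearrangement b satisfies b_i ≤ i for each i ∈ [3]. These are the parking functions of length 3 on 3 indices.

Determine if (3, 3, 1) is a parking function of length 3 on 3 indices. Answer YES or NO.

Order a: b = (1, 3, 3).
  b_1=1 ≤ 1
  b_2=3 > 2
  fails at i=2 ⇒ NO

NO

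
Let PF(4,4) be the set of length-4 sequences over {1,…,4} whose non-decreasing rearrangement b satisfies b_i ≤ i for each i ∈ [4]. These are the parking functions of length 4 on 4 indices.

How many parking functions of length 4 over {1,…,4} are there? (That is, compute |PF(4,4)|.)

125

#PF = (4+1−4)·(4+1)^{4−1} = 1·125 = 125 [KW]
One tuple (2,1,1,2) → sorted (1,1,2,2): b_i ≤ i ∀i, a PF.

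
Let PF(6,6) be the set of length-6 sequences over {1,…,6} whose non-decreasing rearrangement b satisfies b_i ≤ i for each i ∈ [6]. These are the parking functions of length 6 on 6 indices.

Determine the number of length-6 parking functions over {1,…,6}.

16807

|PF(6,6)| = (6−6+1)·(6+1)^(6−1) = 1×16807 = 16807 (Pollak)
Check (2,1,4,5,6,3) → sorted (1,2,3,4,5,6): b_i ≤ i ∀i, a PF.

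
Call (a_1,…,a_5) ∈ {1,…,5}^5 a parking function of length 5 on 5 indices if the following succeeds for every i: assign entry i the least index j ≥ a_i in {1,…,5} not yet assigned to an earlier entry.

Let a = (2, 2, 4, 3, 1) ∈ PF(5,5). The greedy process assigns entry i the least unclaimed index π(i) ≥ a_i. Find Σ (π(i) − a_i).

3

Σπ = 15 ({1..5} each once); Σa = 2+2+4+3+1 = 12; disp = 15−12 = 3.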